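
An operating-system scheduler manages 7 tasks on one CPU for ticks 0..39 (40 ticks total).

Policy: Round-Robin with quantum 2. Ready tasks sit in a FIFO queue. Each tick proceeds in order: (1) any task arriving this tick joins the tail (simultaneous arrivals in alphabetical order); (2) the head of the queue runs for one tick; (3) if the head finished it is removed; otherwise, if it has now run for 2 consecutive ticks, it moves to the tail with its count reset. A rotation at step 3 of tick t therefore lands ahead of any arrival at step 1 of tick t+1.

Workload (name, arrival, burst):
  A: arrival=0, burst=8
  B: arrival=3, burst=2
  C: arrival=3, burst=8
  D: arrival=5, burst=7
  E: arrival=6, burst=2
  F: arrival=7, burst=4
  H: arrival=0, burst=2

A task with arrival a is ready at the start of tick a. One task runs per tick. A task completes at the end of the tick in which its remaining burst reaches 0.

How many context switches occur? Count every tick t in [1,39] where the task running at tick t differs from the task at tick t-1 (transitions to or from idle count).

t=0: queue=[A,H] q_used=0 → run A
t=1: queue=[A,H] q_used=1 → run A
t=2: queue=[H,A] q_used=0 → run H
t=3: queue=[H,A,B,C] q_used=1 → run H
t=4: queue=[A,B,C] q_used=0 → run A
t=5: queue=[A,B,C,D] q_used=1 → run A
t=6: queue=[B,C,D,A,E] q_used=0 → run B
t=7: queue=[B,C,D,A,E,F] q_used=1 → run B
t=8: queue=[C,D,A,E,F] q_used=0 → run C
t=9: queue=[C,D,A,E,F] q_used=1 → run C
t=10: queue=[D,A,E,F,C] q_used=0 → run D
t=11: queue=[D,A,E,F,C] q_used=1 → run D
t=12: queue=[A,E,F,C,D] q_used=0 → run A
t=13: queue=[A,E,F,C,D] q_used=1 → run A
t=14: queue=[E,F,C,D,A] q_used=0 → run E
t=15: queue=[E,F,C,D,A] q_used=1 → run E
t=16: queue=[F,C,D,A] q_used=0 → run F
t=17: queue=[F,C,D,A] q_used=1 → run F
t=18: queue=[C,D,A,F] q_used=0 → run C
t=19: queue=[C,D,A,F] q_used=1 → run C
t=20: queue=[D,A,F,C] q_used=0 → run D
t=21: queue=[D,A,F,C] q_used=1 → run D
t=22: queue=[A,F,C,D] q_used=0 → run A
t=23: queue=[A,F,C,D] q_used=1 → run A
t=24: queue=[F,C,D] q_used=0 → run F
t=25: queue=[F,C,D] q_used=1 → run F
t=26: queue=[C,D] q_used=0 → run C
t=27: queue=[C,D] q_used=1 → run C
t=28: queue=[D,C] q_used=0 → run D
t=29: queue=[D,C] q_used=1 → run D
t=30: queue=[C,D] q_used=0 → run C
t=31: queue=[C,D] q_used=1 → run C
t=32: queue=[D] q_used=0 → run D
t=33: (idle)
t=34: (idle)
t=35: (idle)
t=36: (idle)
t=37: (idle)
t=38: (idle)
t=39: (idle)

context switches = 17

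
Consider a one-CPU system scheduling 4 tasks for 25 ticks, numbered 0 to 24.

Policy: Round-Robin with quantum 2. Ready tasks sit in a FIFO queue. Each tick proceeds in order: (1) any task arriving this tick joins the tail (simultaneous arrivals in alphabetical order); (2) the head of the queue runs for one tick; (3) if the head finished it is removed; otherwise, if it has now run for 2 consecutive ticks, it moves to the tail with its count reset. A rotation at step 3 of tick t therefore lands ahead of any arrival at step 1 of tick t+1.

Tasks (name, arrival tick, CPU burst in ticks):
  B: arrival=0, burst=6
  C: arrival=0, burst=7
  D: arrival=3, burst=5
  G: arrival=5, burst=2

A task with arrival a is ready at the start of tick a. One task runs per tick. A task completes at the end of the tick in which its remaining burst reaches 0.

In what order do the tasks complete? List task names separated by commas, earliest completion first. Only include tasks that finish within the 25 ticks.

completion order = G, B, D, C

t=0: queue=[B,C] q_used=0 → run B
t=1: queue=[B,C] q_used=1 → run B
t=2: queue=[C,B] q_used=0 → run C
t=3: queue=[C,B,D] q_used=1 → run C
t=4: queue=[B,D,C] q_used=0 → run B
t=5: queue=[B,D,C,G] q_used=1 → run B
t=6: queue=[D,C,G,B] q_used=0 → run D
t=7: queue=[D,C,G,B] q_used=1 → run D
t=8: queue=[C,G,B,D] q_used=0 → run C
t=9: queue=[C,G,B,D] q_used=1 → run C
t=10: queue=[G,B,D,C] q_used=0 → run G
t=11: queue=[G,B,D,C] q_used=1 → run G
t=12: queue=[B,D,C] q_used=0 → run B
t=13: queue=[B,D,C] q_used=1 → run B
t=14: queue=[D,C] q_used=0 → run D
t=15: queue=[D,C] q_used=1 → run D
t=16: queue=[C,D] q_used=0 → run C
t=17: queue=[C,D] q_used=1 → run C
t=18: queue=[D,C] q_used=0 → run D
t=19: queue=[C] q_used=0 → run C
t=20: (idle)
t=21: (idle)
t=22: (idle)
t=23: (idle)
t=24: (idle)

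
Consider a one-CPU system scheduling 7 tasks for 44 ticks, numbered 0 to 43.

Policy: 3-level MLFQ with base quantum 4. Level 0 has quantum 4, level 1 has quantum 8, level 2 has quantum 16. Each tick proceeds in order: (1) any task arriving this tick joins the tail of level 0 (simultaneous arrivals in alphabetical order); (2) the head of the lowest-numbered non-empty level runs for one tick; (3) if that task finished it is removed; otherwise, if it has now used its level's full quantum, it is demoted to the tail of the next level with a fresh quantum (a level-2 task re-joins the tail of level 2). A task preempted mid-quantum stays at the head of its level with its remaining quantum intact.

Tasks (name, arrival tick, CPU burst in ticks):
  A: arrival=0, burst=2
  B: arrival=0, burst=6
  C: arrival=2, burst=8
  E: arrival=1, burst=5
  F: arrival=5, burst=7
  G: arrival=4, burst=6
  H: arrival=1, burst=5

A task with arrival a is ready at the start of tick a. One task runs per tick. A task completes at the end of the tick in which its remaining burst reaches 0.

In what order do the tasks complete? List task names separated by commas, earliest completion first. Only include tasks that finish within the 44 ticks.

t=0: L0/L1/L2 = AB/-/- → run A
t=1: L0/L1/L2 = ABEH/-/- → run A
t=2: L0/L1/L2 = BEHC/-/- → run B
t=3: L0/L1/L2 = BEHC/-/- → run B
t=4: L0/L1/L2 = BEHCG/-/- → run B
t=5: L0/L1/L2 = BEHCGF/-/- → run B
t=6: L0/L1/L2 = EHCGF/B/- → run E
t=7: L0/L1/L2 = EHCGF/B/- → run E
t=8: L0/L1/L2 = EHCGF/B/- → run E
t=9: L0/L1/L2 = EHCGF/B/- → run E
t=10: L0/L1/L2 = HCGF/BE/- → run H
t=11: L0/L1/L2 = HCGF/BE/- → run H
t=12: L0/L1/L2 = HCGF/BE/- → run H
t=13: L0/L1/L2 = HCGF/BE/- → run H
t=14: L0/L1/L2 = CGF/BEH/- → run C
t=15: L0/L1/L2 = CGF/BEH/- → run C
t=16: L0/L1/L2 = CGF/BEH/- → run C
t=17: L0/L1/L2 = CGF/BEH/- → run C
t=18: L0/L1/L2 = GF/BEHC/- → run G
t=19: L0/L1/L2 = GF/BEHC/- → run G
t=20: L0/L1/L2 = GF/BEHC/- → run G
t=21: L0/L1/L2 = GF/BEHC/- → run G
t=22: L0/L1/L2 = F/BEHCG/- → run F
t=23: L0/L1/L2 = F/BEHCG/- → run F
t=24: L0/L1/L2 = F/BEHCG/- → run F
t=25: L0/L1/L2 = F/BEHCG/- → run F
t=26: L0/L1/L2 = -/BEHCGF/- → run B
t=27: L0/L1/L2 = -/BEHCGF/- → run B
t=28: L0/L1/L2 = -/EHCGF/- → run E
t=29: L0/L1/L2 = -/HCGF/- → run H
t=30: L0/L1/L2 = -/CGF/- → run C
t=31: L0/L1/L2 = -/CGF/- → run C
t=32: L0/L1/L2 = -/CGF/- → run C
t=33: L0/L1/L2 = -/CGF/- → run C
t=34: L0/L1/L2 = -/GF/- → run G
t=35: L0/L1/L2 = -/GF/- → run G
t=36: L0/L1/L2 = -/F/- → run F
t=37: L0/L1/L2 = -/F/- → run F
t=38: L0/L1/L2 = -/F/- → run F
t=39: (idle)
t=40: (idle)
t=41: (idle)
t=42: (idle)
t=43: (idle)

completion order = A, B, E, H, C, G, F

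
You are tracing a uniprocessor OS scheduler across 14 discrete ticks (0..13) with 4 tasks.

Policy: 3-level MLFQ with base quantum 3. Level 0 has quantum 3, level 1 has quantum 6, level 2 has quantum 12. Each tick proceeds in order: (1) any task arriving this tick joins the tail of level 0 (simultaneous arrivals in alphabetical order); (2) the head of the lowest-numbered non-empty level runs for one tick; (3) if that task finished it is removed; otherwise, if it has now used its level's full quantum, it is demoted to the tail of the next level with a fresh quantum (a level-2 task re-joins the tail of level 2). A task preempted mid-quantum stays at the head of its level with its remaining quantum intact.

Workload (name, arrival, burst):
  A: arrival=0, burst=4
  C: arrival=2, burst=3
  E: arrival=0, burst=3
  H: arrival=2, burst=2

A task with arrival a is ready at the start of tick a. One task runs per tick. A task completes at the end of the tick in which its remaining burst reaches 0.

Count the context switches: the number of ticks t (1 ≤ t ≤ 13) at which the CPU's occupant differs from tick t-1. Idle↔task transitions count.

context switches = 5

t=0: L0/L1/L2 = AE/-/- → run A
t=1: L0/L1/L2 = AE/-/- → run A
t=2: L0/L1/L2 = AECH/-/- → run A
t=3: L0/L1/L2 = ECH/A/- → run E
t=4: L0/L1/L2 = ECH/A/- → run E
t=5: L0/L1/L2 = ECH/A/- → run E
t=6: L0/L1/L2 = CH/A/- → run C
t=7: L0/L1/L2 = CH/A/- → run C
t=8: L0/L1/L2 = CH/A/- → run C
t=9: L0/L1/L2 = H/A/- → run H
t=10: L0/L1/L2 = H/A/- → run H
t=11: L0/L1/L2 = -/A/- → run A
t=12: (idle)
t=13: (idle)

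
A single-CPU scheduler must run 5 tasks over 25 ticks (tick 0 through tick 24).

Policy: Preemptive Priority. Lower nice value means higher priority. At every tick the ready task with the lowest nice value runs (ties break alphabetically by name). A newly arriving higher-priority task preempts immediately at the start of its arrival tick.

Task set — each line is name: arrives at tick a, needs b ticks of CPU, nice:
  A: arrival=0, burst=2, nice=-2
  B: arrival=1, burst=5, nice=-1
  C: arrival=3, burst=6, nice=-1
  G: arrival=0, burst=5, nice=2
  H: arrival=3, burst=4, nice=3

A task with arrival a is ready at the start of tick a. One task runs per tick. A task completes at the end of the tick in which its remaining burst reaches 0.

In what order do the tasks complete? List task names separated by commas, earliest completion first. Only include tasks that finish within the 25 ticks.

completion order = A, B, C, G, H

t=0: ready={A,G} → run A
t=1: ready={A,B,G} → run A
t=2: ready={B,G} → run B
t=3: ready={B,C,G,H} → run B
t=4: ready={B,C,G,H} → run B
t=5: ready={B,C,G,H} → run B
t=6: ready={B,C,G,H} → run B
t=7: ready={C,G,H} → run C
t=8: ready={C,G,H} → run C
t=9: ready={C,G,H} → run C
t=10: ready={C,G,H} → run C
t=11: ready={C,G,H} → run C
t=12: ready={C,G,H} → run C
t=13: ready={G,H} → run G
t=14: ready={G,H} → run G
t=15: ready={G,H} → run G
t=16: ready={G,H} → run G
t=17: ready={G,H} → run G
t=18: ready={H} → run H
t=19: ready={H} → run H
t=20: ready={H} → run H
t=21: ready={H} → run H
t=22: (idle)
t=23: (idle)
t=24: (idle)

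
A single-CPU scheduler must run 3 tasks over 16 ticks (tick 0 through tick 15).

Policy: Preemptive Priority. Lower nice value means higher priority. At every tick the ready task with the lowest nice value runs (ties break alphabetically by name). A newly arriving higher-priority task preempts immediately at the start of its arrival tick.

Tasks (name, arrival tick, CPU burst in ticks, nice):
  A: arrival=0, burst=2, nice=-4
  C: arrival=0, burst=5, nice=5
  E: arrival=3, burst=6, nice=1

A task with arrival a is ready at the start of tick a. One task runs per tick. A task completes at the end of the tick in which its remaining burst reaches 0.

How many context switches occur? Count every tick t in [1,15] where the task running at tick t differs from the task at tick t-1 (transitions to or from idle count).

context switches = 4

t=0: ready={A,C} → run A
t=1: ready={A,C} → run A
t=2: ready={C} → run C
t=3: ready={C,E} → run E
t=4: ready={C,E} → run E
t=5: ready={C,E} → run E
t=6: ready={C,E} → run E
t=7: ready={C,E} → run E
t=8: ready={C,E} → run E
t=9: ready={C} → run C
t=10: ready={C} → run C
t=11: ready={C} → run C
t=12: ready={C} → run C
t=13: (idle)
t=14: (idle)
t=15: (idle)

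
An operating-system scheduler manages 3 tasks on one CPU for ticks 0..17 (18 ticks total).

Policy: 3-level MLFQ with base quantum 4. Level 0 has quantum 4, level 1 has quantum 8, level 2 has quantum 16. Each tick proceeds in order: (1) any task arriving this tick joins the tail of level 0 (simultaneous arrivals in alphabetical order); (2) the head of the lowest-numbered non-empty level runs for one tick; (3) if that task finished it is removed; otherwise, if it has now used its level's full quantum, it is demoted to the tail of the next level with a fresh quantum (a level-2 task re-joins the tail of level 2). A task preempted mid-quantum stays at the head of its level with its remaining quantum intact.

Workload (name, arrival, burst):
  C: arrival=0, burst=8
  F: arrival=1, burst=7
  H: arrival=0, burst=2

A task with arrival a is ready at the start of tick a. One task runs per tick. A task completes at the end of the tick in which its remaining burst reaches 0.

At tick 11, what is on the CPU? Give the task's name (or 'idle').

t=0: L0/L1/L2 = CH/-/- → run C
t=1: L0/L1/L2 = CHF/-/- → run C
t=2: L0/L1/L2 = CHF/-/- → run C
t=3: L0/L1/L2 = CHF/-/- → run C
t=4: L0/L1/L2 = HF/C/- → run H
t=5: L0/L1/L2 = HF/C/- → run H
t=6: L0/L1/L2 = F/C/- → run F
t=7: L0/L1/L2 = F/C/- → run F
t=8: L0/L1/L2 = F/C/- → run F
t=9: L0/L1/L2 = F/C/- → run F
t=10: L0/L1/L2 = -/CF/- → run C
t=11: L0/L1/L2 = -/CF/- → run C
t=12: L0/L1/L2 = -/CF/- → run C
t=13: L0/L1/L2 = -/CF/- → run C
t=14: L0/L1/L2 = -/F/- → run F
t=15: L0/L1/L2 = -/F/- → run F
t=16: L0/L1/L2 = -/F/- → run F
t=17: (idle)

running at tick 11 = C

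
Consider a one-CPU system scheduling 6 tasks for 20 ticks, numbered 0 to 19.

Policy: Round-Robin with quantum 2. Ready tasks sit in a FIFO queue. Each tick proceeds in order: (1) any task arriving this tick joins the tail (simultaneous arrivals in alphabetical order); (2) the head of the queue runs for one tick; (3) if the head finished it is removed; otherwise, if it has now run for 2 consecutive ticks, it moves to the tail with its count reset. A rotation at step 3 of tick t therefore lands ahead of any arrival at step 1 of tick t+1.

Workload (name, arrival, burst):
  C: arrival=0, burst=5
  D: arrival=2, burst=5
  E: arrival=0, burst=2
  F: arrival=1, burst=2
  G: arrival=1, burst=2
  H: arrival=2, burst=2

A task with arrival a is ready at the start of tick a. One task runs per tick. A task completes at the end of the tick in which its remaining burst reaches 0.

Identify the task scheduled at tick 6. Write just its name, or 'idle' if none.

t=0: queue=[C,E] q_used=0 → run C
t=1: queue=[C,E,F,G] q_used=1 → run C
t=2: queue=[E,F,G,C,D,H] q_used=0 → run E
t=3: queue=[E,F,G,C,D,H] q_used=1 → run E
t=4: queue=[F,G,C,D,H] q_used=0 → run F
t=5: queue=[F,G,C,D,H] q_used=1 → run F
t=6: queue=[G,C,D,H] q_used=0 → run G
t=7: queue=[G,C,D,H] q_used=1 → run G
t=8: queue=[C,D,H] q_used=0 → run C
t=9: queue=[C,D,H] q_used=1 → run C
t=10: queue=[D,H,C] q_used=0 → run D
t=11: queue=[D,H,C] q_used=1 → run D
t=12: queue=[H,C,D] q_used=0 → run H
t=13: queue=[H,C,D] q_used=1 → run H
t=14: queue=[C,D] q_used=0 → run C
t=15: queue=[D] q_used=0 → run D
t=16: queue=[D] q_used=1 → run D
t=17: queue=[D] q_used=0 → run D
t=18: (idle)
t=19: (idle)

running at tick 6 = G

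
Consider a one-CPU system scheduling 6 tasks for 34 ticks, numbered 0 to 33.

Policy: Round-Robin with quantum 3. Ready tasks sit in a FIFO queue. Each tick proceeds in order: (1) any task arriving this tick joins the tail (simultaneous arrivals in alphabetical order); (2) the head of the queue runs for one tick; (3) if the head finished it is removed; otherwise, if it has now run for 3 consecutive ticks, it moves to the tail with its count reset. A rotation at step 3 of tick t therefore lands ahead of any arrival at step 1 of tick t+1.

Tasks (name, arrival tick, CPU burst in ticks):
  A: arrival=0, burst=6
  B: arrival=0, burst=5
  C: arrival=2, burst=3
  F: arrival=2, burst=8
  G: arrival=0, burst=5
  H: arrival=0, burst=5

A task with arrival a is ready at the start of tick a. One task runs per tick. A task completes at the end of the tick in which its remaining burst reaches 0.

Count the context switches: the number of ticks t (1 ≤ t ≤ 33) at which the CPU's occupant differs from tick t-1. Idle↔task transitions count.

t=0: queue=[A,B,G,H] q_used=0 → run A
t=1: queue=[A,B,G,H] q_used=1 → run A
t=2: queue=[A,B,G,H,C,F] q_used=2 → run A
t=3: queue=[B,G,H,C,F,A] q_used=0 → run B
t=4: queue=[B,G,H,C,F,A] q_used=1 → run B
t=5: queue=[B,G,H,C,F,A] q_used=2 → run B
t=6: queue=[G,H,C,F,A,B] q_used=0 → run G
t=7: queue=[G,H,C,F,A,B] q_used=1 → run G
t=8: queue=[G,H,C,F,A,B] q_used=2 → run G
t=9: queue=[H,C,F,A,B,G] q_used=0 → run H
t=10: queue=[H,C,F,A,B,G] q_used=1 → run H
t=11: queue=[H,C,F,A,B,G] q_used=2 → run H
t=12: queue=[C,F,A,B,G,H] q_used=0 → run C
t=13: queue=[C,F,A,B,G,H] q_used=1 → run C
t=14: queue=[C,F,A,B,G,H] q_used=2 → run C
t=15: queue=[F,A,B,G,H] q_used=0 → run F
t=16: queue=[F,A,B,G,H] q_used=1 → run F
t=17: queue=[F,A,B,G,H] q_used=2 → run F
t=18: queue=[A,B,G,H,F] q_used=0 → run A
t=19: queue=[A,B,G,H,F] q_used=1 → run A
t=20: queue=[A,B,G,H,F] q_used=2 → run A
t=21: queue=[B,G,H,F] q_used=0 → run B
t=22: queue=[B,G,H,F] q_used=1 → run B
t=23: queue=[G,H,F] q_used=0 → run G
t=24: queue=[G,H,F] q_used=1 → run G
t=25: queue=[H,F] q_used=0 → run H
t=26: queue=[H,F] q_used=1 → run H
t=27: queue=[F] q_used=0 → run F
t=28: queue=[F] q_used=1 → run F
t=29: queue=[F] q_used=2 → run F
t=30: queue=[F] q_used=0 → run F
t=31: queue=[F] q_used=1 → run F
t=32: (idle)
t=33: (idle)

context switches = 11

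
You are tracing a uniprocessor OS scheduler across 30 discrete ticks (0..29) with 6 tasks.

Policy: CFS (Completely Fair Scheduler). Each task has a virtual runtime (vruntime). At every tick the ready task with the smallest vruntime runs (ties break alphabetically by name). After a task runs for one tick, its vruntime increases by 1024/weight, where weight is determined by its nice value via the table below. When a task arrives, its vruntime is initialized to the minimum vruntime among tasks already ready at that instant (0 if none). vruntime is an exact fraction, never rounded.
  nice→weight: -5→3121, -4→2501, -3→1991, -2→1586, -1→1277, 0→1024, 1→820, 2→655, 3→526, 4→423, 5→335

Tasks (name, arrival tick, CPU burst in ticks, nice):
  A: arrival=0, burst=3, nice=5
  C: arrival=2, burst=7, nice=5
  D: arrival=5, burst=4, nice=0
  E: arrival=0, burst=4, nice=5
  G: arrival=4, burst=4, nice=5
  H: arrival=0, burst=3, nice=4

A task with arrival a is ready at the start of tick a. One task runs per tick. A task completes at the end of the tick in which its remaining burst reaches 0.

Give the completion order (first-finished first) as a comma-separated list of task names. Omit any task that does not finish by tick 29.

completion order = H, D, A, E, G, C

t=0: vr[A=0 E=0 H=0] → run A
t=1: vr[A=1024/335 E=0 H=0] → run E
t=2: vr[A=1024/335 C=0 E=1024/335 H=0] → run C
t=3: vr[A=1024/335 C=1024/335 E=1024/335 H=0] → run H
t=4: vr[A=1024/335 C=1024/335 E=1024/335 G=1024/423 H=1024/423] → run G
t=5: vr[A=1024/335 C=1024/335 D=1024/423 E=1024/335 G=776192/141705 H=1024/423] → run D
t=6: vr[A=1024/335 C=1024/335 D=1447/423 E=1024/335 G=776192/141705 H=1024/423] → run H
t=7: vr[A=1024/335 C=1024/335 D=1447/423 E=1024/335 G=776192/141705 H=2048/423] → run A
t=8: vr[A=2048/335 C=1024/335 D=1447/423 E=1024/335 G=776192/141705 H=2048/423] → run C
t=9: vr[A=2048/335 C=2048/335 D=1447/423 E=1024/335 G=776192/141705 H=2048/423] → run E
t=10: vr[A=2048/335 C=2048/335 D=1447/423 E=2048/335 G=776192/141705 H=2048/423] → run D
t=11: vr[A=2048/335 C=2048/335 D=1870/423 E=2048/335 G=776192/141705 H=2048/423] → run D
t=12: vr[A=2048/335 C=2048/335 D=2293/423 E=2048/335 G=776192/141705 H=2048/423] → run H
t=13: vr[A=2048/335 C=2048/335 D=2293/423 E=2048/335 G=776192/141705] → run D
t=14: vr[A=2048/335 C=2048/335 E=2048/335 G=776192/141705] → run G
t=15: vr[A=2048/335 C=2048/335 E=2048/335 G=1209344/141705] → run A
t=16: vr[C=2048/335 E=2048/335 G=1209344/141705] → run C
t=17: vr[C=3072/335 E=2048/335 G=1209344/141705] → run E
t=18: vr[C=3072/335 E=3072/335 G=1209344/141705] → run G
t=19: vr[C=3072/335 E=3072/335 G=1642496/141705] → run C
t=20: vr[C=4096/335 E=3072/335 G=1642496/141705] → run E
t=21: vr[C=4096/335 G=1642496/141705] → run G
t=22: vr[C=4096/335] → run C
t=23: vr[C=1024/67] → run C
t=24: vr[C=6144/335] → run C
t=25: (idle)
t=26: (idle)
t=27: (idle)
t=28: (idle)
t=29: (idle)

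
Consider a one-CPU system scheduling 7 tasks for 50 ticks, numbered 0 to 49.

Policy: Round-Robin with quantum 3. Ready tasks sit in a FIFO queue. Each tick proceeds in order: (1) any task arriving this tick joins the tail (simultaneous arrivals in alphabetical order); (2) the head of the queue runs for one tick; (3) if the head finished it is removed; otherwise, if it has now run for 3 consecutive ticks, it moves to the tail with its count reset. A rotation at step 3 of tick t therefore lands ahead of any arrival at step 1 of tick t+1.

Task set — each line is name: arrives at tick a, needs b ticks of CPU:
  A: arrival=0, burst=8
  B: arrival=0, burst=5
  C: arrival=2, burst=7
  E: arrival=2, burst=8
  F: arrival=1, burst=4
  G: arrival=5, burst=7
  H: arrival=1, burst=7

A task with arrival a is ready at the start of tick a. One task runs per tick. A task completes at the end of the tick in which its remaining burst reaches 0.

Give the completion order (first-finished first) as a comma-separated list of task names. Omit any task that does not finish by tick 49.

t=0: queue=[A,B] q_used=0 → run A
t=1: queue=[A,B,F,H] q_used=1 → run A
t=2: queue=[A,B,F,H,C,E] q_used=2 → run A
t=3: queue=[B,F,H,C,E,A] q_used=0 → run B
t=4: queue=[B,F,H,C,E,A] q_used=1 → run B
t=5: queue=[B,F,H,C,E,A,G] q_used=2 → run B
t=6: queue=[F,H,C,E,A,G,B] q_used=0 → run F
t=7: queue=[F,H,C,E,A,G,B] q_used=1 → run F
t=8: queue=[F,H,C,E,A,G,B] q_used=2 → run F
t=9: queue=[H,C,E,A,G,B,F] q_used=0 → run H
t=10: queue=[H,C,E,A,G,B,F] q_used=1 → run H
t=11: queue=[H,C,E,A,G,B,F] q_used=2 → run H
t=12: queue=[C,E,A,G,B,F,H] q_used=0 → run C
t=13: queue=[C,E,A,G,B,F,H] q_used=1 → run C
t=14: queue=[C,E,A,G,B,F,H] q_used=2 → run C
t=15: queue=[E,A,G,B,F,H,C] q_used=0 → run E
t=16: queue=[E,A,G,B,F,H,C] q_used=1 → run E
t=17: queue=[E,A,G,B,F,H,C] q_used=2 → run E
t=18: queue=[A,G,B,F,H,C,E] q_used=0 → run A
t=19: queue=[A,G,B,F,H,C,E] q_used=1 → run A
t=20: queue=[A,G,B,F,H,C,E] q_used=2 → run A
t=21: queue=[G,B,F,H,C,E,A] q_used=0 → run G
t=22: queue=[G,B,F,H,C,E,A] q_used=1 → run G
t=23: queue=[G,B,F,H,C,E,A] q_used=2 → run G
t=24: queue=[B,F,H,C,E,A,G] q_used=0 → run B
t=25: queue=[B,F,H,C,E,A,G] q_used=1 → run B
t=26: queue=[F,H,C,E,A,G] q_used=0 → run F
t=27: queue=[H,C,E,A,G] q_used=0 → run H
t=28: queue=[H,C,E,A,G] q_used=1 → run H
t=29: queue=[H,C,E,A,G] q_used=2 → run H
t=30: queue=[C,E,A,G,H] q_used=0 → run C
t=31: queue=[C,E,A,G,H] q_used=1 → run C
t=32: queue=[C,E,A,G,H] q_used=2 → run C
t=33: queue=[E,A,G,H,C] q_used=0 → run E
t=34: queue=[E,A,G,H,C] q_used=1 → run E
t=35: queue=[E,A,G,H,C] q_used=2 → run E
t=36: queue=[A,G,H,C,E] q_used=0 → run A
t=37: queue=[A,G,H,C,E] q_used=1 → run A
t=38: queue=[G,H,C,E] q_used=0 → run G
t=39: queue=[G,H,C,E] q_used=1 → run G
t=40: queue=[G,H,C,E] q_used=2 → run G
t=41: queue=[H,C,E,G] q_used=0 → run H
t=42: queue=[C,E,G] q_used=0 → run C
t=43: queue=[E,G] q_used=0 → run E
t=44: queue=[E,G] q_used=1 → run E
t=45: queue=[G] q_used=0 → run G
t=46: (idle)
t=47: (idle)
t=48: (idle)
t=49: (idle)

completion order = B, F, A, H, C, E, G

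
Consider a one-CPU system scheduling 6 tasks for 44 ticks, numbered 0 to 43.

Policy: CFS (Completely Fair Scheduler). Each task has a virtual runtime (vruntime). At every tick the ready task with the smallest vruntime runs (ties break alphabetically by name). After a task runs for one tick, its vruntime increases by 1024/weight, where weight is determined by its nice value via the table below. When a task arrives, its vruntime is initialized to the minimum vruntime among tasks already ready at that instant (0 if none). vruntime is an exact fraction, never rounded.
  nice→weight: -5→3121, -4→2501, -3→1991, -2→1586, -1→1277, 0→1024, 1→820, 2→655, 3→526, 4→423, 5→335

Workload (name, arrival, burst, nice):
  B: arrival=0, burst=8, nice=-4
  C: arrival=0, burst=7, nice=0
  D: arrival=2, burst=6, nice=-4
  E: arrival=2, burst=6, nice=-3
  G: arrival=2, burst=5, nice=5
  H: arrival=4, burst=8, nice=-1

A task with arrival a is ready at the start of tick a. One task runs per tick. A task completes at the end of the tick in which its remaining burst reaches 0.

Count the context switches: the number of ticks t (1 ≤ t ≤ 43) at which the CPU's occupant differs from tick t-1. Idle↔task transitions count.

context switches = 38

t=0: vr[B=0 C=0] → run B
t=1: vr[B=1024/2501 C=0] → run C
t=2: vr[B=1024/2501 C=1 D=1024/2501 E=1024/2501 G=1024/2501] → run B
t=3: vr[B=2048/2501 C=1 D=1024/2501 E=1024/2501 G=1024/2501] → run D
t=4: vr[B=2048/2501 C=1 D=2048/2501 E=1024/2501 G=1024/2501 H=1024/2501] → run E
t=5: vr[B=2048/2501 C=1 D=2048/2501 E=4599808/4979491 G=1024/2501 H=1024/2501] → run G
t=6: vr[B=2048/2501 C=1 D=2048/2501 E=4599808/4979491 G=2904064/837835 H=1024/2501] → run H
t=7: vr[B=2048/2501 C=1 D=2048/2501 E=4599808/4979491 G=2904064/837835 H=3868672/3193777] → run B
t=8: vr[B=3072/2501 C=1 D=2048/2501 E=4599808/4979491 G=2904064/837835 H=3868672/3193777] → run D
t=9: vr[B=3072/2501 C=1 D=3072/2501 E=4599808/4979491 G=2904064/837835 H=3868672/3193777] → run E
t=10: vr[B=3072/2501 C=1 D=3072/2501 E=7160832/4979491 G=2904064/837835 H=3868672/3193777] → run C
t=11: vr[B=3072/2501 C=2 D=3072/2501 E=7160832/4979491 G=2904064/837835 H=3868672/3193777] → run H
t=12: vr[B=3072/2501 C=2 D=3072/2501 E=7160832/4979491 G=2904064/837835 H=6429696/3193777] → run B
t=13: vr[B=4096/2501 C=2 D=3072/2501 E=7160832/4979491 G=2904064/837835 H=6429696/3193777] → run D
t=14: vr[B=4096/2501 C=2 D=4096/2501 E=7160832/4979491 G=2904064/837835 H=6429696/3193777] → run E
t=15: vr[B=4096/2501 C=2 D=4096/2501 E=9721856/4979491 G=2904064/837835 H=6429696/3193777] → run B
t=16: vr[B=5120/2501 C=2 D=4096/2501 E=9721856/4979491 G=2904064/837835 H=6429696/3193777] → run D
t=17: vr[B=5120/2501 C=2 D=5120/2501 E=9721856/4979491 G=2904064/837835 H=6429696/3193777] → run E
t=18: vr[B=5120/2501 C=2 D=5120/2501 E=12282880/4979491 G=2904064/837835 H=6429696/3193777] → run C
t=19: vr[B=5120/2501 C=3 D=5120/2501 E=12282880/4979491 G=2904064/837835 H=6429696/3193777] → run H
t=20: vr[B=5120/2501 C=3 D=5120/2501 E=12282880/4979491 G=2904064/837835 H=8990720/3193777] → run B
t=21: vr[B=6144/2501 C=3 D=5120/2501 E=12282880/4979491 G=2904064/837835 H=8990720/3193777] → run D
t=22: vr[B=6144/2501 C=3 D=6144/2501 E=12282880/4979491 G=2904064/837835 H=8990720/3193777] → run B
t=23: vr[B=7168/2501 C=3 D=6144/2501 E=12282880/4979491 G=2904064/837835 H=8990720/3193777] → run D
t=24: vr[B=7168/2501 C=3 E=12282880/4979491 G=2904064/837835 H=8990720/3193777] → run E
t=25: vr[B=7168/2501 C=3 E=14843904/4979491 G=2904064/837835 H=8990720/3193777] → run H
t=26: vr[B=7168/2501 C=3 E=14843904/4979491 G=2904064/837835 H=11551744/3193777] → run B
t=27: vr[C=3 E=14843904/4979491 G=2904064/837835 H=11551744/3193777] → run E
t=28: vr[C=3 G=2904064/837835 H=11551744/3193777] → run C
t=29: vr[C=4 G=2904064/837835 H=11551744/3193777] → run G
t=30: vr[C=4 G=5465088/837835 H=11551744/3193777] → run H
t=31: vr[C=4 G=5465088/837835 H=14112768/3193777] → run C
t=32: vr[C=5 G=5465088/837835 H=14112768/3193777] → run H
t=33: vr[C=5 G=5465088/837835 H=16673792/3193777] → run C
t=34: vr[C=6 G=5465088/837835 H=16673792/3193777] → run H
t=35: vr[C=6 G=5465088/837835 H=19234816/3193777] → run C
t=36: vr[G=5465088/837835 H=19234816/3193777] → run H
t=37: vr[G=5465088/837835] → run G
t=38: vr[G=8026112/837835] → run G
t=39: vr[G=10587136/837835] → run G
t=40: (idle)
t=41: (idle)
t=42: (idle)
t=43: (idle)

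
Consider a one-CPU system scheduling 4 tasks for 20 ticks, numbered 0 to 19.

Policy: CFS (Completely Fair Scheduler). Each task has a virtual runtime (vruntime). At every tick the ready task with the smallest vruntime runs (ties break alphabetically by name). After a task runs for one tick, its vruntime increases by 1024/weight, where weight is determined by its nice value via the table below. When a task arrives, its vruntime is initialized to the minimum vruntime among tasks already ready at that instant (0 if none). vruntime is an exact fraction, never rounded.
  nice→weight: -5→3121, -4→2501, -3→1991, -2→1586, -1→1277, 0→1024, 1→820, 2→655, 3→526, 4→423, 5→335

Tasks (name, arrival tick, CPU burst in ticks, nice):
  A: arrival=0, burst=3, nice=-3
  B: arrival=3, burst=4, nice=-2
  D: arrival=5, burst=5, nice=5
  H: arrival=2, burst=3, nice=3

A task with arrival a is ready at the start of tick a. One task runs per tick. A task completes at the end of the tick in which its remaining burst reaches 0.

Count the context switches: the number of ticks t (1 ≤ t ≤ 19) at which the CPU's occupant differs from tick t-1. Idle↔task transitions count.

t=0: vr[A=0] → run A
t=1: vr[A=1024/1991] → run A
t=2: vr[A=2048/1991 H=2048/1991] → run A
t=3: vr[B=2048/1991 H=2048/1991] → run B
t=4: vr[B=2643456/1578863 H=2048/1991] → run H
t=5: vr[B=2643456/1578863 D=2643456/1578863 H=1558016/523633] → run B
t=6: vr[B=3662848/1578863 D=2643456/1578863 H=1558016/523633] → run D
t=7: vr[B=3662848/1578863 D=2502313472/528919105 H=1558016/523633] → run B
t=8: vr[B=4682240/1578863 D=2502313472/528919105 H=1558016/523633] → run B
t=9: vr[D=2502313472/528919105 H=1558016/523633] → run H
t=10: vr[D=2502313472/528919105 H=2577408/523633] → run D
t=11: vr[D=4119069184/528919105 H=2577408/523633] → run H
t=12: vr[D=4119069184/528919105] → run D
t=13: vr[D=5735824896/528919105] → run D
t=14: vr[D=7352580608/528919105] → run D
t=15: (idle)
t=16: (idle)
t=17: (idle)
t=18: (idle)
t=19: (idle)

context switches = 10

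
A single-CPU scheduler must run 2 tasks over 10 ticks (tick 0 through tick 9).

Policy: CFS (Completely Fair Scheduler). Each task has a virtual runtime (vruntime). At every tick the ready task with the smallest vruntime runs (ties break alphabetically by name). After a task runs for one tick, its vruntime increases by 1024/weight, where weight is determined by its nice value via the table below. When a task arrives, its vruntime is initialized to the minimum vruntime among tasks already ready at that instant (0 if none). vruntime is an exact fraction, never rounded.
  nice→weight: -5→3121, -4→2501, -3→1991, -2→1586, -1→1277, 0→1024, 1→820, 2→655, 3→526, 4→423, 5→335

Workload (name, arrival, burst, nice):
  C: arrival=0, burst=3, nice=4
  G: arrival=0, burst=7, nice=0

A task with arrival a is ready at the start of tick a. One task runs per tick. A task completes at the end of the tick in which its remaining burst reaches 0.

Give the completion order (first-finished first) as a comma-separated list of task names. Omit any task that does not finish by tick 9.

t=0: vr[C=0 G=0] → run C
t=1: vr[C=1024/423 G=0] → run G
t=2: vr[C=1024/423 G=1] → run G
t=3: vr[C=1024/423 G=2] → run G
t=4: vr[C=1024/423 G=3] → run C
t=5: vr[C=2048/423 G=3] → run G
t=6: vr[C=2048/423 G=4] → run G
t=7: vr[C=2048/423 G=5] → run C
t=8: vr[G=5] → run G
t=9: vr[G=6] → run G

completion order = C, G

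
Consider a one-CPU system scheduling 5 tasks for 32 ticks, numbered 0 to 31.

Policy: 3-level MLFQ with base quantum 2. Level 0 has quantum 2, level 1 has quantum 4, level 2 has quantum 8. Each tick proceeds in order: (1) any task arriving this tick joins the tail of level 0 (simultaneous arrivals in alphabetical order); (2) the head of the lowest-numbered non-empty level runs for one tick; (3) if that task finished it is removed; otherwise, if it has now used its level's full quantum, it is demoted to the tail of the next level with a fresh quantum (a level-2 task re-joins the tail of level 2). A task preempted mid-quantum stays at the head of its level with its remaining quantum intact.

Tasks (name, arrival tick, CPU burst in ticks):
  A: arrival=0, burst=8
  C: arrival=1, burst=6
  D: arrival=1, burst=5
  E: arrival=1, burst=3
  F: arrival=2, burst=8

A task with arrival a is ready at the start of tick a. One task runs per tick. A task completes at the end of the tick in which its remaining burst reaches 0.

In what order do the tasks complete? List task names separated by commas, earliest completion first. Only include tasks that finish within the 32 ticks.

t=0: L0/L1/L2 = A/-/- → run A
t=1: L0/L1/L2 = ACDE/-/- → run A
t=2: L0/L1/L2 = CDEF/A/- → run C
t=3: L0/L1/L2 = CDEF/A/- → run C
t=4: L0/L1/L2 = DEF/AC/- → run D
t=5: L0/L1/L2 = DEF/AC/- → run D
t=6: L0/L1/L2 = EF/ACD/- → run E
t=7: L0/L1/L2 = EF/ACD/- → run E
t=8: L0/L1/L2 = F/ACDE/- → run F
t=9: L0/L1/L2 = F/ACDE/- → run F
t=10: L0/L1/L2 = -/ACDEF/- → run A
t=11: L0/L1/L2 = -/ACDEF/- → run A
t=12: L0/L1/L2 = -/ACDEF/- → run A
t=13: L0/L1/L2 = -/ACDEF/- → run A
t=14: L0/L1/L2 = -/CDEF/A → run C
t=15: L0/L1/L2 = -/CDEF/A → run C
t=16: L0/L1/L2 = -/CDEF/A → run C
t=17: L0/L1/L2 = -/CDEF/A → run C
t=18: L0/L1/L2 = -/DEF/A → run D
t=19: L0/L1/L2 = -/DEF/A → run D
t=20: L0/L1/L2 = -/DEF/A → run D
t=21: L0/L1/L2 = -/EF/A → run E
t=22: L0/L1/L2 = -/F/A → run F
t=23: L0/L1/L2 = -/F/A → run F
t=24: L0/L1/L2 = -/F/A → run F
t=25: L0/L1/L2 = -/F/A → run F
t=26: L0/L1/L2 = -/-/AF → run A
t=27: L0/L1/L2 = -/-/AF → run A
t=28: L0/L1/L2 = -/-/F → run F
t=29: L0/L1/L2 = -/-/F → run F
t=30: (idle)
t=31: (idle)

completion order = C, D, E, A, F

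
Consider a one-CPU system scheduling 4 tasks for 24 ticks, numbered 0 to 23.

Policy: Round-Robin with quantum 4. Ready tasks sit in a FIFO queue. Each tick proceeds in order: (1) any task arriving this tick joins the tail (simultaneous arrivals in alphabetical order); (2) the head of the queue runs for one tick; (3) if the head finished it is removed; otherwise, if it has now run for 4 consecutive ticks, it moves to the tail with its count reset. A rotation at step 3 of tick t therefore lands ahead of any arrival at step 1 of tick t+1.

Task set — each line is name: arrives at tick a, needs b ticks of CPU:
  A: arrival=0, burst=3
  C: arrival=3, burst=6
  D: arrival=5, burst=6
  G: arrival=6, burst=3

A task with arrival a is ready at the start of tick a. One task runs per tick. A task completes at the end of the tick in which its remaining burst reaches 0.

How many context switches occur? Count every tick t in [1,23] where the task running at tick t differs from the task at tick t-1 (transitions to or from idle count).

context switches = 6

t=0: queue=[A] q_used=0 → run A
t=1: queue=[A] q_used=1 → run A
t=2: queue=[A] q_used=2 → run A
t=3: queue=[C] q_used=0 → run C
t=4: queue=[C] q_used=1 → run C
t=5: queue=[C,D] q_used=2 → run C
t=6: queue=[C,D,G] q_used=3 → run C
t=7: queue=[D,G,C] q_used=0 → run D
t=8: queue=[D,G,C] q_used=1 → run D
t=9: queue=[D,G,C] q_used=2 → run D
t=10: queue=[D,G,C] q_used=3 → run D
t=11: queue=[G,C,D] q_used=0 → run G
t=12: queue=[G,C,D] q_used=1 → run G
t=13: queue=[G,C,D] q_used=2 → run G
t=14: queue=[C,D] q_used=0 → run C
t=15: queue=[C,D] q_used=1 → run C
t=16: queue=[D] q_used=0 → run D
t=17: queue=[D] q_used=1 → run D
t=18: (idle)
t=19: (idle)
t=20: (idle)
t=21: (idle)
t=22: (idle)
t=23: (idle)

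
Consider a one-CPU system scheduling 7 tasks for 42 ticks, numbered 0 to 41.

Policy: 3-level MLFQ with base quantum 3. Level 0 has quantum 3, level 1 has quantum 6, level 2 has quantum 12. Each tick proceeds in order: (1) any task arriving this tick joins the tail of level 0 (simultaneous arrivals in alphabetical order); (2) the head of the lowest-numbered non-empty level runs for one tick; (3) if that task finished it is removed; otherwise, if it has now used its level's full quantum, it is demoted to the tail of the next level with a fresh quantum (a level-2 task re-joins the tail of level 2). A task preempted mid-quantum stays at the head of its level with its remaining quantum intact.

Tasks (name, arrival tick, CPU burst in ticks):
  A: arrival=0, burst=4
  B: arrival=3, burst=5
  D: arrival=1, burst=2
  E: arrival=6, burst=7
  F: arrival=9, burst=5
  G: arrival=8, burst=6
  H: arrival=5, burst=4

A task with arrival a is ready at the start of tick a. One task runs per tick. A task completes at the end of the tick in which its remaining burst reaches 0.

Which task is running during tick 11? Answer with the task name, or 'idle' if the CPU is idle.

running at tick 11 = E

t=0: L0/L1/L2 = A/-/- → run A
t=1: L0/L1/L2 = AD/-/- → run A
t=2: L0/L1/L2 = AD/-/- → run A
t=3: L0/L1/L2 = DB/A/- → run D
t=4: L0/L1/L2 = DB/A/- → run D
t=5: L0/L1/L2 = BH/A/- → run B
t=6: L0/L1/L2 = BHE/A/- → run B
t=7: L0/L1/L2 = BHE/A/- → run B
t=8: L0/L1/L2 = HEG/AB/- → run H
t=9: L0/L1/L2 = HEGF/AB/- → run H
t=10: L0/L1/L2 = HEGF/AB/- → run H
t=11: L0/L1/L2 = EGF/ABH/- → run E
t=12: L0/L1/L2 = EGF/ABH/- → run E
t=13: L0/L1/L2 = EGF/ABH/- → run E
t=14: L0/L1/L2 = GF/ABHE/- → run G
t=15: L0/L1/L2 = GF/ABHE/- → run G
t=16: L0/L1/L2 = GF/ABHE/- → run G
t=17: L0/L1/L2 = F/ABHEG/- → run F
t=18: L0/L1/L2 = F/ABHEG/- → run F
t=19: L0/L1/L2 = F/ABHEG/- → run F
t=20: L0/L1/L2 = -/ABHEGF/- → run A
t=21: L0/L1/L2 = -/BHEGF/- → run B
t=22: L0/L1/L2 = -/BHEGF/- → run B
t=23: L0/L1/L2 = -/HEGF/- → run H
t=24: L0/L1/L2 = -/EGF/- → run E
t=25: L0/L1/L2 = -/EGF/- → run E
t=26: L0/L1/L2 = -/EGF/- → run E
t=27: L0/L1/L2 = -/EGF/- → run E
t=28: L0/L1/L2 = -/GF/- → run G
t=29: L0/L1/L2 = -/GF/- → run G
t=30: L0/L1/L2 = -/GF/- → run G
t=31: L0/L1/L2 = -/F/- → run F
t=32: L0/L1/L2 = -/F/- → run F
t=33: (idle)
t=34: (idle)
t=35: (idle)
t=36: (idle)
t=37: (idle)
t=38: (idle)
t=39: (idle)
t=40: (idle)
t=41: (idle)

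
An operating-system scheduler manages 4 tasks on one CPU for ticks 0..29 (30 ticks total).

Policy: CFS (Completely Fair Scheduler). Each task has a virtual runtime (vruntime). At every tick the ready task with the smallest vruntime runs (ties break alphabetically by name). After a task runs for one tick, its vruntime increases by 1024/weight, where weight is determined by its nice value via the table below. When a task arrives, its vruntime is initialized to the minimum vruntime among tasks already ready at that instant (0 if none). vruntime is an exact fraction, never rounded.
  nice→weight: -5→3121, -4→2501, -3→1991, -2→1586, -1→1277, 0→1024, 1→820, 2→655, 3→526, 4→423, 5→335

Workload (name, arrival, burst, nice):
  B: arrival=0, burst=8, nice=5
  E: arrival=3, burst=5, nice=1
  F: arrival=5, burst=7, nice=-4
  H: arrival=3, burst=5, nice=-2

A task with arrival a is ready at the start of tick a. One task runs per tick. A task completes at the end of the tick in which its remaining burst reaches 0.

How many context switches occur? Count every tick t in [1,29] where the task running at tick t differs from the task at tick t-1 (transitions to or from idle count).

t=0: vr[B=0] → run B
t=1: vr[B=1024/335] → run B
t=2: vr[B=2048/335] → run B
t=3: vr[B=3072/335 E=3072/335 H=3072/335] → run B
t=4: vr[B=4096/335 E=3072/335 H=3072/335] → run E
t=5: vr[B=4096/335 E=143104/13735 F=3072/335 H=3072/335] → run F
t=6: vr[B=4096/335 E=143104/13735 F=8026112/837835 H=3072/335] → run H
t=7: vr[B=4096/335 E=143104/13735 F=8026112/837835 H=2607616/265655] → run F
t=8: vr[B=4096/335 E=143104/13735 F=8369152/837835 H=2607616/265655] → run H
t=9: vr[B=4096/335 E=143104/13735 F=8369152/837835 H=2779136/265655] → run F
t=10: vr[B=4096/335 E=143104/13735 F=8712192/837835 H=2779136/265655] → run F
t=11: vr[B=4096/335 E=143104/13735 F=9055232/837835 H=2779136/265655] → run E
t=12: vr[B=4096/335 E=160256/13735 F=9055232/837835 H=2779136/265655] → run H
t=13: vr[B=4096/335 E=160256/13735 F=9055232/837835 H=2950656/265655] → run F
t=14: vr[B=4096/335 E=160256/13735 F=9398272/837835 H=2950656/265655] → run H
t=15: vr[B=4096/335 E=160256/13735 F=9398272/837835 H=3122176/265655] → run F
t=16: vr[B=4096/335 E=160256/13735 F=9741312/837835 H=3122176/265655] → run F
t=17: vr[B=4096/335 E=160256/13735 H=3122176/265655] → run E
t=18: vr[B=4096/335 E=177408/13735 H=3122176/265655] → run H
t=19: vr[B=4096/335 E=177408/13735] → run B
t=20: vr[B=1024/67 E=177408/13735] → run E
t=21: vr[B=1024/67 E=38912/2747] → run E
t=22: vr[B=1024/67] → run B
t=23: vr[B=6144/335] → run B
t=24: vr[B=7168/335] → run B
t=25: (idle)
t=26: (idle)
t=27: (idle)
t=28: (idle)
t=29: (idle)

context switches = 17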